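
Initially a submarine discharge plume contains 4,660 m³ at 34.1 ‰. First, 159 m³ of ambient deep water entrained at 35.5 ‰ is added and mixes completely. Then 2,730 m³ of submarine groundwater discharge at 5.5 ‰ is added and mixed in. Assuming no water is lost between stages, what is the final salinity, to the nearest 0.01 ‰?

23.79 ‰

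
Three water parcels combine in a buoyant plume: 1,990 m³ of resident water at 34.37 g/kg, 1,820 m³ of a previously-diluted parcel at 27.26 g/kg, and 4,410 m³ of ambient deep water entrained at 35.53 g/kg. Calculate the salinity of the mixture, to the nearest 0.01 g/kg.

33.42 g/kg

Conserving salt mass:
salt = 1,990×34.37 + 1,820×27.26 + 4,410×35.53 = 68,396.3 + 49,613.2 + 156,687.3 = 274,696.8
volume = 1,990 + 1,820 + 4,410 = 8,220 m³
S = 274,696.8 / 8,220 = 33.4181 g/kg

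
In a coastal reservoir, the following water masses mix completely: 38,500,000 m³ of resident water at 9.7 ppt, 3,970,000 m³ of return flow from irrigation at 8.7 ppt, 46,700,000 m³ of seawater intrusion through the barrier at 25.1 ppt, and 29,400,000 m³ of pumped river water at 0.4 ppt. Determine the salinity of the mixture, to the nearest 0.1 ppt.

13.4 ppt

Salt balance:
salt = 38,500,000×9.7 + 3,970,000×8.7 + 46,700,000×25.1 + 29,400,000×0.4 = 373,450,000 + 34,539,000 + 1,172,170,000 + 11,760,000 = 1,591,919,000
volume = 38,500,000 + 3,970,000 + 46,700,000 + 29,400,000 = 118,570,000 m³
S = 1,591,919,000 / 118,570,000 = 13.426 ppt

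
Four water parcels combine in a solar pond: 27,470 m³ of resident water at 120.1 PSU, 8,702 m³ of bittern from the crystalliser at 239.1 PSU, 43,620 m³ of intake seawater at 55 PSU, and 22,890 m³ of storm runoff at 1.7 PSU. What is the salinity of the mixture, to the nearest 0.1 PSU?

Weighted by volume,
salt = 27,470×120.1 + 8,702×239.1 + 43,620×55 + 22,890×1.7 = 3,299,147 + 2,080,648.2 + 2,399,100 + 38,913 = 7,817,808.2
volume = 27,470 + 8,702 + 43,620 + 22,890 = 102,682 m³
S = 7,817,808.2 / 102,682 = 76.136 PSU

76.1 PSU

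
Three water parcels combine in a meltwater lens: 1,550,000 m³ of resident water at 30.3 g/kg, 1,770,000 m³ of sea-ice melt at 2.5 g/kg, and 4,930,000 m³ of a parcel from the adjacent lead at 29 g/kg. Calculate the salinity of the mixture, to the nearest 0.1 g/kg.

23.6 g/kg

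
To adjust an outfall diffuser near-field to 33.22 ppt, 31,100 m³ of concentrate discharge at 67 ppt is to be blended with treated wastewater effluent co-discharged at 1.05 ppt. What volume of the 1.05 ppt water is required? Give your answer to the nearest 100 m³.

32700 m³

Salt balance: 31,100×67 + V×1.05 = (31,100+V)×33.22
2,083,700 + 1.05V = 1,033,142 + 33.22V
1,050,558 = 32.17V
V = 32,656.45 m³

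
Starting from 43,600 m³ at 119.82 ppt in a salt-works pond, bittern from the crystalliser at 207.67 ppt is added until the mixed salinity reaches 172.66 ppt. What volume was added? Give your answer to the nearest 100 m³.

65800 m³

Salt balance: 43,600×119.82 + V×207.67 = (43,600+V)×172.66
5,224,152 + 207.67V = 7,527,976 + 172.66V
2,303,824 = 35.01V
V = 65,804.74 m³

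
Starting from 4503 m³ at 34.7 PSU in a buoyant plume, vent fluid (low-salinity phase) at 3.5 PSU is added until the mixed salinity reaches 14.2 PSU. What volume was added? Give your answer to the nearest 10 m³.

Salt balance: 4,503×34.7 + V×3.5 = (4,503+V)×14.2
156,254.1 + 3.5V = 63,942.6 + 14.2V
92,311.5 = 10.7V
V = 8,627.24 m³

8630 m³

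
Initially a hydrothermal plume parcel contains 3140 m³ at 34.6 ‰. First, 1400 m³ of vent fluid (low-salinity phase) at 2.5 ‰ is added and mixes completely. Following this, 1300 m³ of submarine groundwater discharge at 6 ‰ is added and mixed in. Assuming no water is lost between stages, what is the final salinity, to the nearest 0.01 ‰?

20.54 ‰

Mass of salt is conserved:
Initial salt = 3,140×34.6 = 108,644
After stage 1: salt = 108,644 + 1,400×2.5 = 112,144; volume = 4,540 m³; S = 24.701 ‰
After stage 2: salt = 112,144 + 1,300×6 = 119,944; volume = 5,840 m³
S = 119,944 / 5,840 = 20.5384 ‰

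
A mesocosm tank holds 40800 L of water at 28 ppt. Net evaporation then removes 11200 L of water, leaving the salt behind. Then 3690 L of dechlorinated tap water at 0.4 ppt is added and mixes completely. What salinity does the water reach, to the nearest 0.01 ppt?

34.36 ppt

After evaporation: salt = 40,800×28 = 1,142,400; volume = 40,800 − 11,200 = 29,600 L
After mixing: salt = 1,142,400 + 3,690×0.4 = 1,143,876; volume = 29,600 + 3,690 = 33,290 L
S = 1,143,876 / 33,290 = 34.3609 ppt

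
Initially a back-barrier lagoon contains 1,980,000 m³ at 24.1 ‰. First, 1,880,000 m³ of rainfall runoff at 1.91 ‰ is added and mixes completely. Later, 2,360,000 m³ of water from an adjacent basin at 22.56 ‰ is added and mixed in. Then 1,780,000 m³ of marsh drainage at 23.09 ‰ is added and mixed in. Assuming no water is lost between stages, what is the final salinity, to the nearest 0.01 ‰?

Conserving salt mass:
Initial salt = 1,980,000×24.1 = 47,718,000
After stage 1: salt = 47,718,000 + 1,880,000×1.91 = 51,308,800; volume = 3,860,000 m³; S = 13.292 ‰
After stage 2: salt = 51,308,800 + 2,360,000×22.56 = 104,550,400; volume = 6,220,000 m³; S = 16.809 ‰
After stage 3: salt = 104,550,400 + 1,780,000×23.09 = 145,650,600; volume = 8,000,000 m³
S = 145,650,600 / 8,000,000 = 18.2063 ‰

18.21 ‰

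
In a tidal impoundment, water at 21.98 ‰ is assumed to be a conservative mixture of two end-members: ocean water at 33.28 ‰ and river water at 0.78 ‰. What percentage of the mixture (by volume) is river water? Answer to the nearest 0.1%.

34.8%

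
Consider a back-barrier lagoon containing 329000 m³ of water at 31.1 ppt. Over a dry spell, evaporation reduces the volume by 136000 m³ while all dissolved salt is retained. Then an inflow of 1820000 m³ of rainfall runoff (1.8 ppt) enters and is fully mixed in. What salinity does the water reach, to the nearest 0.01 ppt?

6.71 ppt

After evaporation: salt = 329,000×31.1 = 10,231,900; volume = 329,000 − 136,000 = 193,000 m³
After mixing: salt = 10,231,900 + 1,820,000×1.8 = 13,507,900; volume = 193,000 + 1,820,000 = 2,013,000 m³
S = 13,507,900 / 2,013,000 = 6.7103 ppt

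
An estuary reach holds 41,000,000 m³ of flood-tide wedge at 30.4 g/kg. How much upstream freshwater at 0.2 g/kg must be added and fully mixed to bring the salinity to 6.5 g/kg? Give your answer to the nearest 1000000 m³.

156000000 m³

Salt balance: 41,000,000×30.4 + V×0.2 = (41,000,000+V)×6.5
1,246,400,000 + 0.2V = 266,500,000 + 6.5V
979,900,000 = 6.3V
V = 155,539,682.54 m³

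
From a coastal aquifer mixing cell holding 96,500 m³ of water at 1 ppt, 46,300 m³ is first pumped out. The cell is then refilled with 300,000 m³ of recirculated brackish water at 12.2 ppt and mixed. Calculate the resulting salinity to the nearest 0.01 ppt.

10.59 ppt

Remaining after removal: 50,200 m³ at 1 ppt (salt = 50,200)
After addition: salt = 50,200 + 300,000×12.2 = 3,710,200; volume = 350,200 m³
S = 3,710,200 / 350,200 = 10.5945 ppt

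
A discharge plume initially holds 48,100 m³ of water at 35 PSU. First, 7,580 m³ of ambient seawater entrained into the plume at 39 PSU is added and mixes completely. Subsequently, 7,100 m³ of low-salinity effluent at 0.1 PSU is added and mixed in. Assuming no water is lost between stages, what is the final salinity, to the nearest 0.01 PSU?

Conserving salt mass:
Initial salt = 48,100×35 = 1,683,500
After stage 1: salt = 1,683,500 + 7,580×39 = 1,979,120; volume = 55,680 m³; S = 35.545 PSU
After stage 2: salt = 1,979,120 + 7,100×0.1 = 1,979,830; volume = 62,780 m³
S = 1,979,830 / 62,780 = 31.536 PSU

31.54 PSU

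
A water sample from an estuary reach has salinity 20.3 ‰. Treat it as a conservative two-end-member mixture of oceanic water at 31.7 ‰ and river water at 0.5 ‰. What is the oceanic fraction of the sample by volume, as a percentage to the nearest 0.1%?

63.5%

Let g be the oceanic fraction. Salt balance per unit volume:
g×31.7 + (1−g)×0.5 = 20.3
g = (20.3 − 0.5) / (31.7 − 0.5) = 19.8/31.2 = 0.6346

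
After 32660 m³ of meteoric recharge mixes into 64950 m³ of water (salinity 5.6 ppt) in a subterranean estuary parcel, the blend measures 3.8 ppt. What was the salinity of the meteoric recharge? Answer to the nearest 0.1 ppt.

0.2 ppt

Salt balance: 64,950×5.6 + 32,660×S = 97,610×3.8
363,720 + 32,660·S = 370,918
S = (370,918 − 363,720) / 32,660 = 0.2204 ppt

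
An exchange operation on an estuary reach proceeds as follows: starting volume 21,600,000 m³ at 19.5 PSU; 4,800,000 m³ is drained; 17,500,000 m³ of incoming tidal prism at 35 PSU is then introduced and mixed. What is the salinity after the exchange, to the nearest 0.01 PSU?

Remaining after removal: 16,800,000 m³ at 19.5 PSU (salt = 327,600,000)
After addition: salt = 327,600,000 + 17,500,000×35 = 940,100,000; volume = 34,300,000 m³
S = 940,100,000 / 34,300,000 = 27.4082 PSU

27.41 PSU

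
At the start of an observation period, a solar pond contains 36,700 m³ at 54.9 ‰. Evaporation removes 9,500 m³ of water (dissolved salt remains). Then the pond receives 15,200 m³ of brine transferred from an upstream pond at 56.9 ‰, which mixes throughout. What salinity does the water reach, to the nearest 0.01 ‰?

After evaporation: salt = 36,700×54.9 = 2,014,830; volume = 36,700 − 9,500 = 27,200 m³
After mixing: salt = 2,014,830 + 15,200×56.9 = 2,879,710; volume = 27,200 + 15,200 = 42,400 m³
S = 2,879,710 / 42,400 = 67.9177 ‰

67.92 ‰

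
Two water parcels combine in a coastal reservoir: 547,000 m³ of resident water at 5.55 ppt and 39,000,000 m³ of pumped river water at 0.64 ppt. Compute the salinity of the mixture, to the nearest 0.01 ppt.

Mass of salt is conserved:
salt = 547,000×5.55 + 39,000,000×0.64 = 3,035,850 + 24,960,000 = 27,995,850
volume = 547,000 + 39,000,000 = 39,547,000 m³
S = 27,995,850 / 39,547,000 = 0.7079 ppt

0.71 ppt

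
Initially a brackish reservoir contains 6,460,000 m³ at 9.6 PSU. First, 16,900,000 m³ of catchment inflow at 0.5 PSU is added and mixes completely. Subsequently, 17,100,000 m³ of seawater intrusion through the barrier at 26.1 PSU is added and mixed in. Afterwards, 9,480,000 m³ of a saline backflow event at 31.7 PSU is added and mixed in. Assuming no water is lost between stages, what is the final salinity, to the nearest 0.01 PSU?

16.37 PSU

Weighted by volume,
Initial salt = 6,460,000×9.6 = 62,016,000
After stage 1: salt = 62,016,000 + 16,900,000×0.5 = 70,466,000; volume = 23,360,000 m³; S = 3.017 PSU
After stage 2: salt = 70,466,000 + 17,100,000×26.1 = 516,776,000; volume = 40,460,000 m³; S = 12.773 PSU
After stage 3: salt = 516,776,000 + 9,480,000×31.7 = 817,292,000; volume = 49,940,000 m³
S = 817,292,000 / 49,940,000 = 16.3655 PSU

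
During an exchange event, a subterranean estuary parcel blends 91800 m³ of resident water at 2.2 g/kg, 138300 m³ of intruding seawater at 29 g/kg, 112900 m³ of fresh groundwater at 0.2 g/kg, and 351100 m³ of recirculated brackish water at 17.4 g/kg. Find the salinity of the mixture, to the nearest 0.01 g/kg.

Weighted by volume,
salt = 91,800×2.2 + 138,300×29 + 112,900×0.2 + 351,100×17.4 = 201,960 + 4,010,700 + 22,580 + 6,109,140 = 10,344,380
volume = 91,800 + 138,300 + 112,900 + 351,100 = 694,100 m³
S = 10,344,380 / 694,100 = 14.9033 g/kg

14.90 g/kg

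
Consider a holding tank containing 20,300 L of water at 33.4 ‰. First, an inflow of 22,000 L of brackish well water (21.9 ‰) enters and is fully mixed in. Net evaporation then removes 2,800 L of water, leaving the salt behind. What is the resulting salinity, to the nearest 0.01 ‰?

After mixing: salt = 20,300×33.4 + 22,000×21.9 = 1,159,820; volume = 42,300 L
After evaporation: salt unchanged = 1,159,820; volume = 42,300 − 2,800 = 39,500 L
S = 1,159,820 / 39,500 = 29.3625 ‰

29.36 ‰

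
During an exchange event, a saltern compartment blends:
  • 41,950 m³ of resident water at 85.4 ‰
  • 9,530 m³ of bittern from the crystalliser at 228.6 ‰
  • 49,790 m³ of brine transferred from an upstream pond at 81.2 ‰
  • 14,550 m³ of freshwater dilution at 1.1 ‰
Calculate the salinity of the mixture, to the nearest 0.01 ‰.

84.79 ‰

Conserving salt mass:
salt = 41,950×85.4 + 9,530×228.6 + 49,790×81.2 + 14,550×1.1 = 3,582,530 + 2,178,558 + 4,042,948 + 16,005 = 9,820,041
volume = 41,950 + 9,530 + 49,790 + 14,550 = 115,820 m³
S = 9,820,041 / 115,820 = 84.7871 ‰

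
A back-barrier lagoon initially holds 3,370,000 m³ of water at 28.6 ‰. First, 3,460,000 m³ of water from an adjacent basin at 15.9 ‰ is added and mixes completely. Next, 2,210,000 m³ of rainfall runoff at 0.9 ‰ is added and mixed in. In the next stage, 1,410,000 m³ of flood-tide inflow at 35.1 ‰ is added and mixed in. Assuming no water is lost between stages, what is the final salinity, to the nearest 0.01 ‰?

19.41 ‰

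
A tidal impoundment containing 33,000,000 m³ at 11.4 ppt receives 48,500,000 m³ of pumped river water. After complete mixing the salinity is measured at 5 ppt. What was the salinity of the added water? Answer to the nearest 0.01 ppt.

Salt balance: 33,000,000×11.4 + 48,500,000×S = 81,500,000×5
376,200,000 + 48,500,000·S = 407,500,000
S = (407,500,000 − 376,200,000) / 48,500,000 = 0.6454 ppt

0.65 ppt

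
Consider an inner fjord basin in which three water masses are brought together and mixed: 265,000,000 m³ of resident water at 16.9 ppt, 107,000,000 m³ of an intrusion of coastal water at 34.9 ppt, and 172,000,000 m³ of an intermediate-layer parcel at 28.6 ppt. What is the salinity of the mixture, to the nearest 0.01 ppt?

24.14 ppt

Mass of salt is conserved:
salt = 265,000,000×16.9 + 107,000,000×34.9 + 172,000,000×28.6 = 4,478,500,000 + 3,734,300,000 + 4,919,200,000 = 13,132,000,000
volume = 265,000,000 + 107,000,000 + 172,000,000 = 544,000,000 m³
S = 13,132,000,000 / 544,000,000 = 24.1397 ppt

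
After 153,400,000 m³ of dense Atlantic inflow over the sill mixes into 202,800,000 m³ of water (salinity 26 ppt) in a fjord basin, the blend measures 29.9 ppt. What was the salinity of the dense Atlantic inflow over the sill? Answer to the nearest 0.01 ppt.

35.06 ppt

Salt balance: 202,800,000×26 + 153,400,000×S = 356,200,000×29.9
5,272,800,000 + 153,400,000·S = 10,650,380,000
S = (10,650,380,000 − 5,272,800,000) / 153,400,000 = 35.0559 ppt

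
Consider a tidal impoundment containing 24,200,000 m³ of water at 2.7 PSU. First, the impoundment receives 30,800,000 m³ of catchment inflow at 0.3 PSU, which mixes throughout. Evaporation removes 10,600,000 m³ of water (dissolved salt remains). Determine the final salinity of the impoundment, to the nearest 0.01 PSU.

After mixing: salt = 24,200,000×2.7 + 30,800,000×0.3 = 74,580,000; volume = 55,000,000 m³
After evaporation: salt unchanged = 74,580,000; volume = 55,000,000 − 10,600,000 = 44,400,000 m³
S = 74,580,000 / 44,400,000 = 1.6797 PSU

1.68 PSU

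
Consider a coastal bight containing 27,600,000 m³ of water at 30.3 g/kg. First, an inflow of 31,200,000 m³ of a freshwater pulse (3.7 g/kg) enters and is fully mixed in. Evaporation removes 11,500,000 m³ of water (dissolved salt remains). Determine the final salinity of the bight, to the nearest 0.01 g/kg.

20.12 g/kg

After mixing: salt = 27,600,000×30.3 + 31,200,000×3.7 = 951,720,000; volume = 58,800,000 m³
After evaporation: salt unchanged = 951,720,000; volume = 58,800,000 − 11,500,000 = 47,300,000 m³
S = 951,720,000 / 47,300,000 = 20.1209 g/kg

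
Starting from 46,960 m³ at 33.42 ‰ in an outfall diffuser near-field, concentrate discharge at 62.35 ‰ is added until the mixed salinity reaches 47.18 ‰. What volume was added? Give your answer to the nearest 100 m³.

42600 m³

Salt balance: 46,960×33.42 + V×62.35 = (46,960+V)×47.18
1,569,403.2 + 62.35V = 2,215,572.8 + 47.18V
646,169.6 = 15.17V
V = 42,595.23 m³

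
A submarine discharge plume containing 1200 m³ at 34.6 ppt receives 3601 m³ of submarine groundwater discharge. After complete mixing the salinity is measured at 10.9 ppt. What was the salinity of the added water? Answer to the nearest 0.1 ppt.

3.0 ppt

Salt balance: 1,200×34.6 + 3,601×S = 4,801×10.9
41,520 + 3,601·S = 52,330.9
S = (52,330.9 − 41,520) / 3,601 = 3.0022 ppt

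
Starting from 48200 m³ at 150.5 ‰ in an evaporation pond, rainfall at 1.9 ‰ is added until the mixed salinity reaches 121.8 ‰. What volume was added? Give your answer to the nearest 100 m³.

11500 m³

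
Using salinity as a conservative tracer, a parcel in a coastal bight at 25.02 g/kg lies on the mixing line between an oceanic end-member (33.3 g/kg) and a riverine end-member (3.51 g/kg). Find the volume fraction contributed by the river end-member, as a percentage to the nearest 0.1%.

Let f be the freshwater fraction. Salt balance per unit volume:
f×3.51 + (1−f)×33.3 = 25.02
f = (33.3 − 25.02) / (33.3 − 3.51) = 8.28/29.79 = 0.2779

27.8%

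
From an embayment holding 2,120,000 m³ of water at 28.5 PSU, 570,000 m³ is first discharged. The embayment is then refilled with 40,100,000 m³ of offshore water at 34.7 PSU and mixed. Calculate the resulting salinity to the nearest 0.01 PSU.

34.47 PSU

Remaining after removal: 1,550,000 m³ at 28.5 PSU (salt = 44,175,000)
After addition: salt = 44,175,000 + 40,100,000×34.7 = 1,435,645,000; volume = 41,650,000 m³
S = 1,435,645,000 / 41,650,000 = 34.4693 PSU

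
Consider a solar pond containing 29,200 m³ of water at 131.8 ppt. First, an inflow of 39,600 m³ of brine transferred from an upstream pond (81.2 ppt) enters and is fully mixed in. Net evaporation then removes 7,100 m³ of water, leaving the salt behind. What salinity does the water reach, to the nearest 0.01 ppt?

114.49 ppt

After mixing: salt = 29,200×131.8 + 39,600×81.2 = 7,064,080; volume = 68,800 m³
After evaporation: salt unchanged = 7,064,080; volume = 68,800 − 7,100 = 61,700 m³
S = 7,064,080 / 61,700 = 114.4908 ppt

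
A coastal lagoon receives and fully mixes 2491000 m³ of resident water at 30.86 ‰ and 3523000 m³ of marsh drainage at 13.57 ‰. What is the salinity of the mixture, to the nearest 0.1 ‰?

20.7 ‰

Conserving salt mass:
salt = 2,491,000×30.86 + 3,523,000×13.57 = 76,872,260 + 47,807,110 = 124,679,370
volume = 2,491,000 + 3,523,000 = 6,014,000 m³
S = 124,679,370 / 6,014,000 = 20.732 ‰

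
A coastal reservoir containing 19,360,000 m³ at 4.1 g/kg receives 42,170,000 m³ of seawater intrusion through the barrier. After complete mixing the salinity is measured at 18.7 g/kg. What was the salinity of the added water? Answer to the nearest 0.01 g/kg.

Salt balance: 19,360,000×4.1 + 42,170,000×S = 61,530,000×18.7
79,376,000 + 42,170,000·S = 1,150,611,000
S = (1,150,611,000 − 79,376,000) / 42,170,000 = 25.4028 g/kg

25.40 g/kg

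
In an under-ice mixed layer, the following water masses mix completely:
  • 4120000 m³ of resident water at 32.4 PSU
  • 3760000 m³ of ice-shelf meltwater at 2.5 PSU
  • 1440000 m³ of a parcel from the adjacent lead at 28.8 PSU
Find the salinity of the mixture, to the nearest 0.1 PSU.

19.8 PSU

Total salt / total volume:
salt = 4,120,000×32.4 + 3,760,000×2.5 + 1,440,000×28.8 = 133,488,000 + 9,400,000 + 41,472,000 = 184,360,000
volume = 4,120,000 + 3,760,000 + 1,440,000 = 9,320,000 m³
S = 184,360,000 / 9,320,000 = 19.781 PSU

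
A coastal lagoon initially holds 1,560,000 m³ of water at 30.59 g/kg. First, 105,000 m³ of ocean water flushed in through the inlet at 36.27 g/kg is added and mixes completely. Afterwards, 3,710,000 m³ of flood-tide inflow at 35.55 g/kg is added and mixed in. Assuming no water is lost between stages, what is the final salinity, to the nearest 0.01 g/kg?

Conserving salt mass:
Initial salt = 1,560,000×30.59 = 47,720,400
After stage 1: salt = 47,720,400 + 105,000×36.27 = 51,528,750; volume = 1,665,000 m³; S = 30.948 g/kg
After stage 2: salt = 51,528,750 + 3,710,000×35.55 = 183,419,250; volume = 5,375,000 m³
S = 183,419,250 / 5,375,000 = 34.1245 g/kg

34.12 g/kg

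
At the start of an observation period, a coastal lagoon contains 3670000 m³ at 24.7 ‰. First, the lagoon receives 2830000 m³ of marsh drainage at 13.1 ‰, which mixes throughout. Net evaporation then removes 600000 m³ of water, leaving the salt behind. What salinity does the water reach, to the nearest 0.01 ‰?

21.65 ‰

After mixing: salt = 3,670,000×24.7 + 2,830,000×13.1 = 127,722,000; volume = 6,500,000 m³
After evaporation: salt unchanged = 127,722,000; volume = 6,500,000 − 600,000 = 5,900,000 m³
S = 127,722,000 / 5,900,000 = 21.6478 ‰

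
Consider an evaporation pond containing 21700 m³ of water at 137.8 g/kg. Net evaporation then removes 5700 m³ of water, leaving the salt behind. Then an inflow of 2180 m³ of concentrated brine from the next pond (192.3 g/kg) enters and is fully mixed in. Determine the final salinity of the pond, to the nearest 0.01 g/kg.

187.54 g/kg

After evaporation: salt = 21,700×137.8 = 2,990,260; volume = 21,700 − 5,700 = 16,000 m³
After mixing: salt = 2,990,260 + 2,180×192.3 = 3,409,474; volume = 16,000 + 2,180 = 18,180 m³
S = 3,409,474 / 18,180 = 187.5398 g/kg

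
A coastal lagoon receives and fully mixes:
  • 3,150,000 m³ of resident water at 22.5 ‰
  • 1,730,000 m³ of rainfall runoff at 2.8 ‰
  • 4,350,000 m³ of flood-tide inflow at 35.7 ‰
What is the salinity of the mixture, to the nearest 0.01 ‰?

By conservation of dissolved salt,
salt = 3,150,000×22.5 + 1,730,000×2.8 + 4,350,000×35.7 = 70,875,000 + 4,844,000 + 155,295,000 = 231,014,000
volume = 3,150,000 + 1,730,000 + 4,350,000 = 9,230,000 m³
S = 231,014,000 / 9,230,000 = 25.0286 ‰

25.03 ‰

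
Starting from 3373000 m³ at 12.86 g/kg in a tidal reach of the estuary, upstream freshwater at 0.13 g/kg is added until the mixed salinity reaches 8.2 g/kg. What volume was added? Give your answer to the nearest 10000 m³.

1950000 m³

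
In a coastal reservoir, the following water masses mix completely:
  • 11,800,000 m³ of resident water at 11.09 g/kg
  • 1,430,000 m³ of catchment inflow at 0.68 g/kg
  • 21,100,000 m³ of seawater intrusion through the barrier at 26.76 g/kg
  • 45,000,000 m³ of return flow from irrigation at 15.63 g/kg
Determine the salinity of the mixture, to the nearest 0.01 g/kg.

17.65 g/kg

By conservation of dissolved salt,
salt = 11,800,000×11.09 + 1,430,000×0.68 + 21,100,000×26.76 + 45,000,000×15.63 = 130,862,000 + 972,400 + 564,636,000 + 703,350,000 = 1,399,820,400
volume = 11,800,000 + 1,430,000 + 21,100,000 + 45,000,000 = 79,330,000 m³
S = 1,399,820,400 / 79,330,000 = 17.6455 g/kg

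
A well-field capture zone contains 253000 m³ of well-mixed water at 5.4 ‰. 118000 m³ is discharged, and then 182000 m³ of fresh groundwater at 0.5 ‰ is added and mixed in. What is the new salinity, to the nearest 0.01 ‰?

Remaining after removal: 135,000 m³ at 5.4 ‰ (salt = 729,000)
After addition: salt = 729,000 + 182,000×0.5 = 820,000; volume = 317,000 m³
S = 820,000 / 317,000 = 2.5868 ‰

2.59 ‰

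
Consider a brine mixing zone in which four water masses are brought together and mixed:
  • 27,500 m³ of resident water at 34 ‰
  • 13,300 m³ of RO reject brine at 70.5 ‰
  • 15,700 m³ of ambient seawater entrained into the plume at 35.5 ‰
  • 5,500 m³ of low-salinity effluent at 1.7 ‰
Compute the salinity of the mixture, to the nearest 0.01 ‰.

Salt balance:
salt = 27,500×34 + 13,300×70.5 + 15,700×35.5 + 5,500×1.7 = 935,000 + 937,650 + 557,350 + 9,350 = 2,439,350
volume = 27,500 + 13,300 + 15,700 + 5,500 = 62,000 m³
S = 2,439,350 / 62,000 = 39.3444 ‰

39.34 ‰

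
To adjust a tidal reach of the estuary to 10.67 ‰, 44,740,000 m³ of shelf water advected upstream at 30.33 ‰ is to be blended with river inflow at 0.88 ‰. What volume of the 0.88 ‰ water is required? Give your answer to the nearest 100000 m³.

89800000 m³

Salt balance: 44,740,000×30.33 + V×0.88 = (44,740,000+V)×10.67
1,356,964,200 + 0.88V = 477,375,800 + 10.67V
879,588,400 = 9.79V
V = 89,845,597.55 m³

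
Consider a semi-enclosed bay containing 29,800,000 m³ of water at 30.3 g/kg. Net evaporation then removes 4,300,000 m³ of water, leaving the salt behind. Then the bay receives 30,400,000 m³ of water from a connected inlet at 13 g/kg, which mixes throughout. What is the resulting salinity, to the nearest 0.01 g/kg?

After evaporation: salt = 29,800,000×30.3 = 902,940,000; volume = 29,800,000 − 4,300,000 = 25,500,000 m³
After mixing: salt = 902,940,000 + 30,400,000×13 = 1,298,140,000; volume = 25,500,000 + 30,400,000 = 55,900,000 m³
S = 1,298,140,000 / 55,900,000 = 23.2225 g/kg

23.22 g/kg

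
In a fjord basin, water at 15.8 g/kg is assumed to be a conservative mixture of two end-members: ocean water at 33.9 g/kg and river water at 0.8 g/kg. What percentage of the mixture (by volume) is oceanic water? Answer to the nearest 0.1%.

45.3%

Let g be the oceanic fraction. Salt balance per unit volume:
g×33.9 + (1−g)×0.8 = 15.8
g = (15.8 − 0.8) / (33.9 − 0.8) = 15/33.1 = 0.4532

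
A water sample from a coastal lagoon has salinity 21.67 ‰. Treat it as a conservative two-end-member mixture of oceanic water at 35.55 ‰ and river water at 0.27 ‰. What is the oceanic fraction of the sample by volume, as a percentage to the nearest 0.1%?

Let g be the oceanic fraction. Salt balance per unit volume:
g×35.55 + (1−g)×0.27 = 21.67
g = (21.67 − 0.27) / (35.55 − 0.27) = 21.4/35.28 = 0.6066

60.7%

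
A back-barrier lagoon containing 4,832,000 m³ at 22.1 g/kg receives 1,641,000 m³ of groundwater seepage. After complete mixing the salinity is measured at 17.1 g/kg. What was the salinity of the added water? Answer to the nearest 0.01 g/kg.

2.38 g/kg

Salt balance: 4,832,000×22.1 + 1,641,000×S = 6,473,000×17.1
106,787,200 + 1,641,000·S = 110,688,300
S = (110,688,300 − 106,787,200) / 1,641,000 = 2.3773 g/kg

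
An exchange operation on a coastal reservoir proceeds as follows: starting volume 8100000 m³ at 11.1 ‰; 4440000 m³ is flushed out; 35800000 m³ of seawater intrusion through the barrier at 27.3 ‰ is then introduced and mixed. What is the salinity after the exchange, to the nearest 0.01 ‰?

25.80 ‰

Remaining after removal: 3,660,000 m³ at 11.1 ‰ (salt = 40,626,000)
After addition: salt = 40,626,000 + 35,800,000×27.3 = 1,017,966,000; volume = 39,460,000 m³
S = 1,017,966,000 / 39,460,000 = 25.7974 ‰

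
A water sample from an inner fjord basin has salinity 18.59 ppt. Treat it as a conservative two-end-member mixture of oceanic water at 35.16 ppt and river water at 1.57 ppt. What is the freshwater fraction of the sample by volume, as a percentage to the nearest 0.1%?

49.3%

Let f be the freshwater fraction. Salt balance per unit volume:
f×1.57 + (1−f)×35.16 = 18.59
f = (35.16 − 18.59) / (35.16 − 1.57) = 16.57/33.59 = 0.4933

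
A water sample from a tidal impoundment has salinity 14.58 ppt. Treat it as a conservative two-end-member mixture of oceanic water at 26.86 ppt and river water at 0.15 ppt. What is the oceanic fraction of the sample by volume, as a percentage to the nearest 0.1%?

Let g be the oceanic fraction. Salt balance per unit volume:
g×26.86 + (1−g)×0.15 = 14.58
g = (14.58 − 0.15) / (26.86 − 0.15) = 14.43/26.71 = 0.5402

54.0%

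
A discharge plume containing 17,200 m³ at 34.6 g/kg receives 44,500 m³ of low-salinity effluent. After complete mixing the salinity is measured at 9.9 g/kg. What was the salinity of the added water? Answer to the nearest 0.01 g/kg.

0.35 g/kg

Salt balance: 17,200×34.6 + 44,500×S = 61,700×9.9
595,120 + 44,500·S = 610,830
S = (610,830 − 595,120) / 44,500 = 0.353 g/kg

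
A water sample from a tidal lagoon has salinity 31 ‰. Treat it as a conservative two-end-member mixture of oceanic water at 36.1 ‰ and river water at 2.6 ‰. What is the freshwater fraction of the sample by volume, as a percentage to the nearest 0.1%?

15.2%

Let f be the freshwater fraction. Salt balance per unit volume:
f×2.6 + (1−f)×36.1 = 31
f = (36.1 − 31) / (36.1 − 2.6) = 5.1/33.5 = 0.1522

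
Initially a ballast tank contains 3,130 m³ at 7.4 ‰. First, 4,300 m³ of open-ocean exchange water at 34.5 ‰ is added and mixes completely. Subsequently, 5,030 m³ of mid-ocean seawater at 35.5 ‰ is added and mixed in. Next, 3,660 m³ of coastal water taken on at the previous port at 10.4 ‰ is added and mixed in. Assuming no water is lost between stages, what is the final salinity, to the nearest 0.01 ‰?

24.08 ‰

Salt balance:
Initial salt = 3,130×7.4 = 23,162
After stage 1: salt = 23,162 + 4,300×34.5 = 171,512; volume = 7,430 m³; S = 23.084 ‰
After stage 2: salt = 171,512 + 5,030×35.5 = 350,077; volume = 12,460 m³; S = 28.096 ‰
After stage 3: salt = 350,077 + 3,660×10.4 = 388,141; volume = 16,120 m³
S = 388,141 / 16,120 = 24.0782 ‰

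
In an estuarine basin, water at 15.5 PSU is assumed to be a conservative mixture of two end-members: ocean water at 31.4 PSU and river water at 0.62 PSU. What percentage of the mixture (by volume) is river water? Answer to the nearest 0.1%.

Let f be the freshwater fraction. Salt balance per unit volume:
f×0.62 + (1−f)×31.4 = 15.5
f = (31.4 − 15.5) / (31.4 − 0.62) = 15.9/30.78 = 0.5166

51.7%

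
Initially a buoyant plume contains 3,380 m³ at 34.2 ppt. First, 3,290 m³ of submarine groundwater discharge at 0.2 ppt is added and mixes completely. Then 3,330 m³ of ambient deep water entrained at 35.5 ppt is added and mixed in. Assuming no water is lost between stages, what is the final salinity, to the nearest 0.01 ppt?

By conservation of dissolved salt,
Initial salt = 3,380×34.2 = 115,596
After stage 1: salt = 115,596 + 3,290×0.2 = 116,254; volume = 6,670 m³; S = 17.429 ppt
After stage 2: salt = 116,254 + 3,330×35.5 = 234,469; volume = 10,000 m³
S = 234,469 / 10,000 = 23.4469 ppt

23.45 ppt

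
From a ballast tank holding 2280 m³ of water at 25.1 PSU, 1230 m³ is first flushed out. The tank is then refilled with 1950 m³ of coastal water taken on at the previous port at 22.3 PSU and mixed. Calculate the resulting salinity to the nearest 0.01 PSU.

Remaining after removal: 1,050 m³ at 25.1 PSU (salt = 26,355)
After addition: salt = 26,355 + 1,950×22.3 = 69,840; volume = 3,000 m³
S = 69,840 / 3,000 = 23.28 PSU

23.28 PSU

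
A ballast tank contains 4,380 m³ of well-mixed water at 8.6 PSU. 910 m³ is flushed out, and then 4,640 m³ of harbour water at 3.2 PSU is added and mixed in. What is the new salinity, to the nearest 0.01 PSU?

Remaining after removal: 3,470 m³ at 8.6 PSU (salt = 29,842)
After addition: salt = 29,842 + 4,640×3.2 = 44,690; volume = 8,110 m³
S = 44,690 / 8,110 = 5.5105 PSU

5.51 PSU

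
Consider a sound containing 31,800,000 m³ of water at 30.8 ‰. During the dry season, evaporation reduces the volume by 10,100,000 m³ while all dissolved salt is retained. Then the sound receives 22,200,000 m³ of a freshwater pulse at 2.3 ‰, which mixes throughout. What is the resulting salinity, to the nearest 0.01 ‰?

23.47 ‰

After evaporation: salt = 31,800,000×30.8 = 979,440,000; volume = 31,800,000 − 10,100,000 = 21,700,000 m³
After mixing: salt = 979,440,000 + 22,200,000×2.3 = 1,030,500,000; volume = 21,700,000 + 22,200,000 = 43,900,000 m³
S = 1,030,500,000 / 43,900,000 = 23.4738 ‰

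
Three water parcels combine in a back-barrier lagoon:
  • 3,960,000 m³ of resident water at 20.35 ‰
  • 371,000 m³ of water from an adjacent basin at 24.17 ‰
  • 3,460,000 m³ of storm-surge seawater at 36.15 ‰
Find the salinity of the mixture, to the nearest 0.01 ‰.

Salt balance:
salt = 3,960,000×20.35 + 371,000×24.17 + 3,460,000×36.15 = 80,586,000 + 8,967,070 + 125,079,000 = 214,632,070
volume = 3,960,000 + 371,000 + 3,460,000 = 7,791,000 m³
S = 214,632,070 / 7,791,000 = 27.5487 ‰

27.55 ‰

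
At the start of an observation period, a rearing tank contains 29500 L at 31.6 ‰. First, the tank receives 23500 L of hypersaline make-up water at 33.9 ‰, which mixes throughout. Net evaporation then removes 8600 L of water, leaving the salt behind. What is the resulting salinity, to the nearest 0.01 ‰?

After mixing: salt = 29,500×31.6 + 23,500×33.9 = 1,728,850; volume = 53,000 L
After evaporation: salt unchanged = 1,728,850; volume = 53,000 − 8,600 = 44,400 L
S = 1,728,850 / 44,400 = 38.9381 ‰

38.94 ‰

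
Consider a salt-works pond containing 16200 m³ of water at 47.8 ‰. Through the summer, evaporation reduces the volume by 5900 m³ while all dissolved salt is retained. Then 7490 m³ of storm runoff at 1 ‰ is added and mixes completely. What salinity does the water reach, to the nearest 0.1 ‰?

43.9 ‰

After evaporation: salt = 16,200×47.8 = 774,360; volume = 16,200 − 5,900 = 10,300 m³
After mixing: salt = 774,360 + 7,490×1 = 781,850; volume = 10,300 + 7,490 = 17,790 m³
S = 781,850 / 17,790 = 43.9488 ‰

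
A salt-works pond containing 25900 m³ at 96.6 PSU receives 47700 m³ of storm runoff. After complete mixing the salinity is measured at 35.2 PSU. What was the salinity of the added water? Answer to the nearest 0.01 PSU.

Salt balance: 25,900×96.6 + 47,700×S = 73,600×35.2
2,501,940 + 47,700·S = 2,590,720
S = (2,590,720 − 2,501,940) / 47,700 = 1.8612 PSU

1.86 PSU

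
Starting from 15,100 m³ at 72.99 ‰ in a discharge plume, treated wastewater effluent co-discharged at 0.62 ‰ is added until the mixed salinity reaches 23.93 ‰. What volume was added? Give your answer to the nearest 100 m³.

Salt balance: 15,100×72.99 + V×0.62 = (15,100+V)×23.93
1,102,149 + 0.62V = 361,343 + 23.93V
740,806 = 23.31V
V = 31,780.61 m³

31800 m³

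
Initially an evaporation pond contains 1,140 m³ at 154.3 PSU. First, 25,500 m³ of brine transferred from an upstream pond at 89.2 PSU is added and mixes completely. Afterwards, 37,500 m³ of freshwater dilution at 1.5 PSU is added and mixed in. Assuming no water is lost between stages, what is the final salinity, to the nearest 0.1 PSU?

Total salt / total volume:
Initial salt = 1,140×154.3 = 175,902
After stage 1: salt = 175,902 + 25,500×89.2 = 2,450,502; volume = 26,640 m³; S = 91.986 PSU
After stage 2: salt = 2,450,502 + 37,500×1.5 = 2,506,752; volume = 64,140 m³
S = 2,506,752 / 64,140 = 39.0825 PSU

39.1 PSU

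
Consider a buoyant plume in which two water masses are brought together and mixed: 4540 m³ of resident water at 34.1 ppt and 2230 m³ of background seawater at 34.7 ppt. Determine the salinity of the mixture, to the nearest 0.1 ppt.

34.3 ppt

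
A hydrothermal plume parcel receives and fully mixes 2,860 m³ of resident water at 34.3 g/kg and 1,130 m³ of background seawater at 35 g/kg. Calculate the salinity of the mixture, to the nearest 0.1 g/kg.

34.5 g/kg

Total salt / total volume:
salt = 2,860×34.3 + 1,130×35 = 98,098 + 39,550 = 137,648
volume = 2,860 + 1,130 = 3,990 m³
S = 137,648 / 3,990 = 34.498 g/kg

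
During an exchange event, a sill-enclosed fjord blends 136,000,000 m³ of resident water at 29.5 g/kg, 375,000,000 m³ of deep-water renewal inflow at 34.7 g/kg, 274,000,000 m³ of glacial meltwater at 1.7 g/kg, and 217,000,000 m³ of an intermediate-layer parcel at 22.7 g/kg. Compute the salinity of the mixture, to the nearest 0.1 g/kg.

Weighted by volume,
salt = 136,000,000×29.5 + 375,000,000×34.7 + 274,000,000×1.7 + 217,000,000×22.7 = 4,012,000,000 + 13,012,500,000 + 465,800,000 + 4,925,900,000 = 22,416,200,000
volume = 136,000,000 + 375,000,000 + 274,000,000 + 217,000,000 = 1,002,000,000 m³
S = 22,416,200,000 / 1,002,000,000 = 22.371 g/kg

22.4 g/kg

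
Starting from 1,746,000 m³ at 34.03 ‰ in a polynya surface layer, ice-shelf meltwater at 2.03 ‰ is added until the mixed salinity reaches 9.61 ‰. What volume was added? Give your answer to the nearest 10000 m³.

Salt balance: 1,746,000×34.03 + V×2.03 = (1,746,000+V)×9.61
59,416,380 + 2.03V = 16,779,060 + 9.61V
42,637,320 = 7.58V
V = 5,624,976.25 m³

5620000 m³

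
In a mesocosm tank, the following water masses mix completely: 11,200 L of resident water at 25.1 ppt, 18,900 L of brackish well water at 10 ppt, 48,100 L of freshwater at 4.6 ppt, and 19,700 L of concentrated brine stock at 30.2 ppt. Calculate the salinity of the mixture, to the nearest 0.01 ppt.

Mass of salt is conserved:
salt = 11,200×25.1 + 18,900×10 + 48,100×4.6 + 19,700×30.2 = 281,120 + 189,000 + 221,260 + 594,940 = 1,286,320
volume = 11,200 + 18,900 + 48,100 + 19,700 = 97,900 L
S = 1,286,320 / 97,900 = 13.1391 ppt

13.14 ppt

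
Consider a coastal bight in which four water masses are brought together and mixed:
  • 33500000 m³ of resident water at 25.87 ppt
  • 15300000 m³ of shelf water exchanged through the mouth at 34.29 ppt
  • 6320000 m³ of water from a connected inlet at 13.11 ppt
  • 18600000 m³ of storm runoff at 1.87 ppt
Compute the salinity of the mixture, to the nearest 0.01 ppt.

Conserving salt mass:
salt = 33,500,000×25.87 + 15,300,000×34.29 + 6,320,000×13.11 + 18,600,000×1.87 = 866,645,000 + 524,637,000 + 82,855,200 + 34,782,000 = 1,508,919,200
volume = 33,500,000 + 15,300,000 + 6,320,000 + 18,600,000 = 73,720,000 m³
S = 1,508,919,200 / 73,720,000 = 20.4682 ppt

20.47 ppt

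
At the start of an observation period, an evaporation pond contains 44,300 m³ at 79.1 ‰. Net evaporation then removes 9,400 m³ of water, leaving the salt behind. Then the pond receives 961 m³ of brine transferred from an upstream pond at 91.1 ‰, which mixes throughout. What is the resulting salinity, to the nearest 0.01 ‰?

After evaporation: salt = 44,300×79.1 = 3,504,130; volume = 44,300 − 9,400 = 34,900 m³
After mixing: salt = 3,504,130 + 961×91.1 = 3,591,677.1; volume = 34,900 + 961 = 35,861 m³
S = 3,591,677.1 / 35,861 = 100.1555 ‰

100.16 ‰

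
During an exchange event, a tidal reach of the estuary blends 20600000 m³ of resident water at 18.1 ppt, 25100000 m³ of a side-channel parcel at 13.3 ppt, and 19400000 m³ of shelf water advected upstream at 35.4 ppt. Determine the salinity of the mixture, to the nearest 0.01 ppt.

21.40 ppt

Weighted by volume,
salt = 20,600,000×18.1 + 25,100,000×13.3 + 19,400,000×35.4 = 372,860,000 + 333,830,000 + 686,760,000 = 1,393,450,000
volume = 20,600,000 + 25,100,000 + 19,400,000 = 65,100,000 m³
S = 1,393,450,000 / 65,100,000 = 21.4048 ppt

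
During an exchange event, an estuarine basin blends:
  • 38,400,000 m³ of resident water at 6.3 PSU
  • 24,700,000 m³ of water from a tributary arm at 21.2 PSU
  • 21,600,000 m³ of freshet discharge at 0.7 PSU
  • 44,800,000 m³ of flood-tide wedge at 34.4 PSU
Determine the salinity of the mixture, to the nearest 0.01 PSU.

Total salt / total volume:
salt = 38,400,000×6.3 + 24,700,000×21.2 + 21,600,000×0.7 + 44,800,000×34.4 = 241,920,000 + 523,640,000 + 15,120,000 + 1,541,120,000 = 2,321,800,000
volume = 38,400,000 + 24,700,000 + 21,600,000 + 44,800,000 = 129,500,000 m³
S = 2,321,800,000 / 129,500,000 = 17.929 PSU

17.93 PSU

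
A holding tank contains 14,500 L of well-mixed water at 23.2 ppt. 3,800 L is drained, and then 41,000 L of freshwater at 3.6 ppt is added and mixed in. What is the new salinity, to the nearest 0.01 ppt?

Remaining after removal: 10,700 L at 23.2 ppt (salt = 248,240)
After addition: salt = 248,240 + 41,000×3.6 = 395,840; volume = 51,700 L
S = 395,840 / 51,700 = 7.6565 ppt

7.66 ppt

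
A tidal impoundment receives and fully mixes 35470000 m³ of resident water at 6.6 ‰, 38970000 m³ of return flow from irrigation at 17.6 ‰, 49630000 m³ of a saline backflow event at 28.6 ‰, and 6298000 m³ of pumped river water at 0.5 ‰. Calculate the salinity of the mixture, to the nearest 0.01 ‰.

Conserving salt mass:
salt = 35,470,000×6.6 + 38,970,000×17.6 + 49,630,000×28.6 + 6,298,000×0.5 = 234,102,000 + 685,872,000 + 1,419,418,000 + 3,149,000 = 2,342,541,000
volume = 35,470,000 + 38,970,000 + 49,630,000 + 6,298,000 = 130,368,000 m³
S = 2,342,541,000 / 130,368,000 = 17.9687 ‰

17.97 ‰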